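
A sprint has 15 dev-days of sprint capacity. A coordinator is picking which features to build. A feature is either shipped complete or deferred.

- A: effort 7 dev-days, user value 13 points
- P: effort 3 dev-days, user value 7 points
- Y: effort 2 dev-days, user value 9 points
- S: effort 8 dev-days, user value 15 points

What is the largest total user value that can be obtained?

Take P, Y, and S: effort 3 + 2 + 8 = 13 ≤ 15, user value 7 + 9 + 15 = 31.
No other feasible combination does better.

31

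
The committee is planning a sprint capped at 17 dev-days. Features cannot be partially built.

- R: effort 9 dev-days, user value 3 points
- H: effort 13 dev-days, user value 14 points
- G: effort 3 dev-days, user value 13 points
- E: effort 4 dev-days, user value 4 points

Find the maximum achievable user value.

Allowing fractional choices, the relaxed optimum would be about 28.0, but features are indivisible.
R + G + E: effort 9 + 3 + 4 = 16 ≤ 17, user value 3 + 13 + 4 = 20.
H + G: effort 13 + 3 = 16 ≤ 17, user value 14 + 13 = 27.
Best is H and G with total user value 27.

27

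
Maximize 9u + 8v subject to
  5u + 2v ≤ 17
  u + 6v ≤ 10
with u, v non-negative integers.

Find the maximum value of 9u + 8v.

35

The continuous relaxation peaks at (2.93, 1.18) with value 35.79; rounding to a feasible lattice point costs some objective.
(u,v)=(3,1): 5·3+2·1=17≤17, 1·3+6·1=9≤10, objective 35.
(u,v)=(3,0): 5·3+2·0=15≤17, 1·3+6·0=3≤10, objective 27.
(u,v)=(2,1): 5·2+2·1=12≤17, 1·2+6·1=8≤10, objective 26.
The best lattice point is (3,1), giving 35.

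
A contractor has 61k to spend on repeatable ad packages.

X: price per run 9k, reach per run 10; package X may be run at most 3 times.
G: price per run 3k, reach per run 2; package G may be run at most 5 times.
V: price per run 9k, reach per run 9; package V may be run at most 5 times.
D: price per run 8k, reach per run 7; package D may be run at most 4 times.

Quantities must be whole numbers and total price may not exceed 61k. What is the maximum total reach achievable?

Take 3×X, 2×V, and 2×D: price 61 ≤ 61, reach 3·10 + 2·9 + 2·7 = 62.
X has the best ratio (10/9) and is taken to its limit of 3; remaining capacity is filled optimally with the others.

62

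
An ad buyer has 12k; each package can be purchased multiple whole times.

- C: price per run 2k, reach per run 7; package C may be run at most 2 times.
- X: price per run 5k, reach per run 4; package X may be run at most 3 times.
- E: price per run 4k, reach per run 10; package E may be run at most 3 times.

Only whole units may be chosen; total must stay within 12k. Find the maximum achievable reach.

This is a bounded integer knapsack.
Take 2×C and 2×E: price 12 ≤ 12, reach 2·7 + 2·10 = 34.
C has the best ratio (7/2) and is taken to its limit of 2; remaining capacity is filled optimally with the others.

34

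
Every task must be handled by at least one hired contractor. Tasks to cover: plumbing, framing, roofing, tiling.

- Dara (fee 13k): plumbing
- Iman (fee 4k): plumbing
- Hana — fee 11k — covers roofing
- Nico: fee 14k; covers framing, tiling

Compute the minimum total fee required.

29

Choose Iman, Hana, and Nico: together they cover plumbing, framing, roofing, tiling — every task.
Total fee: 4 + 11 + 14 = 29.
No cover costs less than 29.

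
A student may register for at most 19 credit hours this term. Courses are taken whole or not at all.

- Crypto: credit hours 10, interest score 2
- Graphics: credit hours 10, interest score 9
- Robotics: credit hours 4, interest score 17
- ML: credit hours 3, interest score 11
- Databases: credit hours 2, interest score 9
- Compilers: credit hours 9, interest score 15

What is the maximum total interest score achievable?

52

Allowing fractional choices, the relaxed optimum would be about 52.9, but courses are indivisible.
Robotics + ML + Compilers: credit hours 4 + 3 + 9 = 16 ≤ 19, interest score 17 + 11 + 15 = 43.
Graphics + Robotics + ML + Databases: credit hours 10 + 4 + 3 + 2 = 19 ≤ 19, interest score 9 + 17 + 11 + 9 = 46.
Robotics + ML + Databases + Compilers: credit hours 4 + 3 + 2 + 9 = 18 ≤ 19, interest score 17 + 11 + 9 + 15 = 52.
Best is Robotics, ML, Databases, and Compilers with total interest score 52.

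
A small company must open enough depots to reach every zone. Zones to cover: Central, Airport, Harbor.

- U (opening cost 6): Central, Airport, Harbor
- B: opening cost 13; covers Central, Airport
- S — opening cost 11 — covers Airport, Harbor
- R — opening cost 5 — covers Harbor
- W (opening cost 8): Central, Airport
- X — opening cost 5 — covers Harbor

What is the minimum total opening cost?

U alone covers Central, Airport, Harbor — every zone.
Total opening cost: 6.
No cover costs less than 6.

6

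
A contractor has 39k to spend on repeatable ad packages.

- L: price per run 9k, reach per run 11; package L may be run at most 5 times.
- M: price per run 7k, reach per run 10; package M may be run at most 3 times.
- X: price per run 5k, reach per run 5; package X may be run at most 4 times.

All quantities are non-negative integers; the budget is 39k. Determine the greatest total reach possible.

52

M has the best ratio (10/7); taking only M gives at most 3×10 = 30 (stopped by the supply cap of 3).
Mixing does better — 2×L and 3×M: price 39 ≤ 39, reach 2·11 + 3·10 = 52.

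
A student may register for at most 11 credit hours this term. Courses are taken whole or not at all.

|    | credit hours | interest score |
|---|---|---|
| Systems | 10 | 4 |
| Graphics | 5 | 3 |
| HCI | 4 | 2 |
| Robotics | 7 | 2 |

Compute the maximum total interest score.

This is an integer program with binary decision variables.
Graphics + HCI: credit hours 5 + 4 = 9 ≤ 11, interest score 3 + 2 = 5.
Systems: credit hours 10 ≤ 11, interest score 4.
HCI + Robotics: credit hours 4 + 7 = 11 ≤ 11, interest score 2 + 2 = 4.
Best is Graphics and HCI with total interest score 5.

5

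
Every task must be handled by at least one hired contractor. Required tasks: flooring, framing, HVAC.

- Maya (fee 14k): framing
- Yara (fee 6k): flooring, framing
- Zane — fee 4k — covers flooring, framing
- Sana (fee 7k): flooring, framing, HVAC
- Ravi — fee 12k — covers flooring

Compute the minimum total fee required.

7

The greedy cost-per-new-task heuristic would pick Zane and Sana for 11, but a cheaper cover exists.
Sana alone covers flooring, framing, HVAC — every task.
Total fee: 7.
No cover costs less than 7.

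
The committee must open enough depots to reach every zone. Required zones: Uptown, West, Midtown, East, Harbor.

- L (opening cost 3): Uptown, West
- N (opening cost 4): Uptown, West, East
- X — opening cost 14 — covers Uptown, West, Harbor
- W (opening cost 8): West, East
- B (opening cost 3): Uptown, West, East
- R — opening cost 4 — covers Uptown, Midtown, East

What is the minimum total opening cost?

This is an integer covering problem.
The greedy cost-per-new-zone heuristic would pick B, R, and X for 21, but a cheaper cover exists.
Choose X and R: together they cover Uptown, West, Midtown, East, Harbor — every zone.
Total opening cost: 14 + 4 = 18.
No cover costs less than 18.

18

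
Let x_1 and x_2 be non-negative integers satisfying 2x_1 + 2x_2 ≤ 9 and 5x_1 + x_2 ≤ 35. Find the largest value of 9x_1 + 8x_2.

(x_1,x_2)=(4,0): 2·4+2·0=8≤9, 5·4+1·0=20≤35, objective 36.
(x_1,x_2)=(3,1): 2·3+2·1=8≤9, 5·3+1·1=16≤35, objective 35.
Maximum is 36 at (x_1,x_2)=(4,0).

36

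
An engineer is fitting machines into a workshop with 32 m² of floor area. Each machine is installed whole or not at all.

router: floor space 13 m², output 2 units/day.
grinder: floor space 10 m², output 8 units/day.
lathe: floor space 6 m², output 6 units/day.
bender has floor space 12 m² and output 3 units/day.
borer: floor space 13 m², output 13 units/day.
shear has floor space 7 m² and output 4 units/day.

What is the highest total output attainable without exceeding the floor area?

This is an integer program with binary decision variables.
Take grinder, lathe, and borer: floor space 10 + 6 + 13 = 29 ≤ 32, output 8 + 6 + 13 = 27.
No other feasible combination does better.

27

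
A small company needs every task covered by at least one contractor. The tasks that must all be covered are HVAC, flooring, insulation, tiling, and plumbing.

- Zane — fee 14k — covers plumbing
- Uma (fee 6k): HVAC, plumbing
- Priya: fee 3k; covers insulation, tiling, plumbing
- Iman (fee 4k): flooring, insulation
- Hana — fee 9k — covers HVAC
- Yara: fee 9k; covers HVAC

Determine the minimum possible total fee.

13

Choose Uma, Priya, and Iman: together they cover HVAC, flooring, insulation, tiling, plumbing — every task.
Total fee: 6 + 3 + 4 = 13.
No cover costs less than 13.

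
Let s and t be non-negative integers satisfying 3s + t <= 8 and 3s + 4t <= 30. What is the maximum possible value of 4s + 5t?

The continuous relaxation peaks at (0.222, 7.33) with value 37.56; rounding to a feasible lattice point costs some objective.
(s,t)=(0,7) is feasible, giving 35.
(s,t)=(0,6) is feasible, giving 30.
Maximum is 35 at (s,t)=(0,7).

35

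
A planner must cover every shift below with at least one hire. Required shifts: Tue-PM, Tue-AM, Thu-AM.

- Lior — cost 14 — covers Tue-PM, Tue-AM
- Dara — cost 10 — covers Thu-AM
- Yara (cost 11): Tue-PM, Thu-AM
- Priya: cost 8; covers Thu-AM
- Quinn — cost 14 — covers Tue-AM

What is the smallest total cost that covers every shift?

22

Choose Lior and Priya: together they cover Tue-PM, Tue-AM, Thu-AM — every shift.
Total cost: 14 + 8 = 22.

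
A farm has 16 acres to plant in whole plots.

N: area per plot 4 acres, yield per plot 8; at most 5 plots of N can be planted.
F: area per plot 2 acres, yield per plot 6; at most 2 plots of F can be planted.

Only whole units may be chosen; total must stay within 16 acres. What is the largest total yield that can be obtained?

36

Take 3×N and 2×F: area 16 ≤ 16, yield 3·8 + 2·6 = 36.
F has the best ratio (6/2) and is taken to its limit of 2; remaining capacity is filled optimally with the others.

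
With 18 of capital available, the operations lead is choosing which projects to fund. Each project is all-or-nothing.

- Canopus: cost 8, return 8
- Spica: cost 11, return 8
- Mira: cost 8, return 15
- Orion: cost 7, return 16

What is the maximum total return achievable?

31

This is an integer program with binary decision variables.
Allowing fractional choices, the relaxed optimum would be about 34.0, but projects are indivisible.
Mira + Orion: cost 8 + 7 = 15 ≤ 18, return 15 + 16 = 31.
Canopus + Orion: cost 8 + 7 = 15 ≤ 18, return 8 + 16 = 24.
Spica + Orion: cost 11 + 7 = 18 ≤ 18, return 8 + 16 = 24.
Best is Mira and Orion with total return 31.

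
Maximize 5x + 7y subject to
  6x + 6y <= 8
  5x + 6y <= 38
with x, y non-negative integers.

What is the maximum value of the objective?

7

(x,y)=(0,1): 6·0+6·1=6≤8, 5·0+6·1=6≤38, objective 7.
(x,y)=(1,0): 6·1+6·0=6≤8, 5·1+6·0=5≤38, objective 5.
(x,y)=(0,0): 6·0+6·0=0≤8, 5·0+6·0=0≤38, objective 0.
No feasible integer point exceeds 7.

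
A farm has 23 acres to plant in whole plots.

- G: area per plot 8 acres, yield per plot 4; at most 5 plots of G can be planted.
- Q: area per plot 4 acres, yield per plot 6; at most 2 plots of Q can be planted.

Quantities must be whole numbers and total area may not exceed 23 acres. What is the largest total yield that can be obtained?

Q has the best ratio (6/4); taking only Q gives at most 2×6 = 12 (stopped by the supply cap of 2).
Mixing does better — 1×G and 2×Q: area 16 ≤ 23, yield 1·4 + 2·6 = 16.

16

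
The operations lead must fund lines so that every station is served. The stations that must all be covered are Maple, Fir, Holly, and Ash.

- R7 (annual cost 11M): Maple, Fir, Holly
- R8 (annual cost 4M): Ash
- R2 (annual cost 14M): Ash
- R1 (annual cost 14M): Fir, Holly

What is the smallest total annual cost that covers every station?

This is a weighted set-cover instance.
Choose R7 and R8: together they cover Maple, Fir, Holly, Ash — every station.
Total annual cost: 11 + 4 = 15.

15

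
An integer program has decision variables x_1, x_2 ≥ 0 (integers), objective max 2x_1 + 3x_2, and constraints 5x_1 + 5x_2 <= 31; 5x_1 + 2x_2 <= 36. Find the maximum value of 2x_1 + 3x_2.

18

The continuous relaxation peaks at (0, 6.2) with value 18.60; rounding to a feasible lattice point costs some objective.
(x_1,x_2)=(0,6) is feasible, giving 18.
(x_1,x_2)=(1,5) is feasible, giving 17.
Maximum is 18 at (x_1,x_2)=(0,6).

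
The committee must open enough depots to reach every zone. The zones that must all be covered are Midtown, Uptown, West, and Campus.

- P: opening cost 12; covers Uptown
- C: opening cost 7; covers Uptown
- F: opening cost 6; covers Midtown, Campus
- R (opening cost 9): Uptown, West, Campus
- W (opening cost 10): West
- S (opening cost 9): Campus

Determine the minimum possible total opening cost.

15

Choose F and R: together they cover Midtown, Uptown, West, Campus — every zone.
Total opening cost: 6 + 9 = 15.
No cover costs less than 15.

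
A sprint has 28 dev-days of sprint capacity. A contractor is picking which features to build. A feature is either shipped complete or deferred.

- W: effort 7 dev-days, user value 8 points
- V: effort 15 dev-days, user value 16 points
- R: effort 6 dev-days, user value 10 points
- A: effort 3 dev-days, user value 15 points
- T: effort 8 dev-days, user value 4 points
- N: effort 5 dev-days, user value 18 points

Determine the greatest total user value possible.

Allowing fractional choices, the relaxed optimum would be about 58.5, but features are indivisible.
V + A + N: effort 15 + 3 + 5 = 23 ≤ 28, user value 16 + 15 + 18 = 49.
W + R + A + N: effort 7 + 6 + 3 + 5 = 21 ≤ 28, user value 8 + 10 + 15 + 18 = 51.
R + A + T + N: effort 6 + 3 + 8 + 5 = 22 ≤ 28, user value 10 + 15 + 4 + 18 = 47.
Best is W, R, A, and N with total user value 51.

51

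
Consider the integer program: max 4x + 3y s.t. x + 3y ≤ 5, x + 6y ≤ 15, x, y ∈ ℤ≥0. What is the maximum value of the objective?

(x,y)=(5,0): 1·5+3·0=5≤5, 1·5+6·0=5≤15, objective 20.
(x,y)=(4,0): 1·4+3·0=4≤5, 1·4+6·0=4≤15, objective 16.
The best lattice point is (5,0), giving 20.

20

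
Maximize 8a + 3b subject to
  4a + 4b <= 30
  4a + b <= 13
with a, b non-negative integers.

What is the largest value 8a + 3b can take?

(a,b)=(2,5): 4·2+4·5=28≤30, 4·2+1·5=13≤13, objective 31.
(a,b)=(2,4): 4·2+4·4=24≤30, 4·2+1·4=12≤13, objective 28.
(a,b)=(1,6): 4·1+4·6=28≤30, 4·1+1·6=10≤13, objective 26.
The best lattice point is (2,5), giving 31.

31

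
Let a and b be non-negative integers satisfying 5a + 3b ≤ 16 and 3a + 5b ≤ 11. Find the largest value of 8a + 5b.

(a,b)=(3,0) is feasible, giving 24.
(a,b)=(2,1) is feasible, giving 21.
Maximum is 24 at (a,b)=(3,0).

24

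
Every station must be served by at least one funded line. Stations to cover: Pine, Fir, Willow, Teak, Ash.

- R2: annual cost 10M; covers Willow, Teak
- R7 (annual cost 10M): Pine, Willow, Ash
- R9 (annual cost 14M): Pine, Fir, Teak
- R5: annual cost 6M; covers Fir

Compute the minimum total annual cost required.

The greedy cost-per-new-station heuristic would pick R7, R5, and R2 for 26, but a cheaper cover exists.
Choose R7 and R9: together they cover Pine, Fir, Willow, Teak, Ash — every station.
Total annual cost: 10 + 14 = 24.
No cover costs less than 24.

24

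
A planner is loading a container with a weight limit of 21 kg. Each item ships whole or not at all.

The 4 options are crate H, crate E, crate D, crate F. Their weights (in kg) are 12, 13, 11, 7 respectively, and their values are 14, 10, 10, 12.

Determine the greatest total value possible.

Allowing fractional choices, the relaxed optimum would be about 27.8, but items are indivisible.
crate H + crate F: weight 12 + 7 = 19 ≤ 21, value 14 + 12 = 26.
crate D + crate F: weight 11 + 7 = 18 ≤ 21, value 10 + 12 = 22.
Best is crate H and crate F with total value 26.

26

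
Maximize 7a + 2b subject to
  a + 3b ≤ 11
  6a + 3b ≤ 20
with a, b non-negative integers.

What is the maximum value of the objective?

Relaxing integrality, the LP optimum is 23.33 at (a,b) = (3.33, 0), which is not an integer point.
(a,b)=(3,0): 1·3+3·0=3≤11, 6·3+3·0=18≤20, objective 21.
(a,b)=(2,1): 1·2+3·1=5≤11, 6·2+3·1=15≤20, objective 16.
(a,b)=(2,0): 1·2+3·0=2≤11, 6·2+3·0=12≤20, objective 14.
No feasible integer point exceeds 21.

21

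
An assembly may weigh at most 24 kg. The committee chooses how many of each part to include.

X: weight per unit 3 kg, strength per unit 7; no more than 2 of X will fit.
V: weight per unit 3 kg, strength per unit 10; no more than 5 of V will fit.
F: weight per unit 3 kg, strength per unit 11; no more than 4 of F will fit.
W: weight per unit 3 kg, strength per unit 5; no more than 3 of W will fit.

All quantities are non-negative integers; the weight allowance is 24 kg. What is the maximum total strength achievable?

84

Take 4×V and 4×F: weight 24 ≤ 24, strength 4·10 + 4·11 = 84.
F has the best ratio (11/3) and is taken to its limit of 4; remaining capacity is filled optimally with the others.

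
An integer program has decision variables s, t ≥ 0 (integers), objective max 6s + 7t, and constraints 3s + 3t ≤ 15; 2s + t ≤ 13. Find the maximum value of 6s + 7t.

(s,t)=(0,5): 3·0+3·5=15≤15, 2·0+1·5=5≤13, objective 35.
(s,t)=(1,4): 3·1+3·4=15≤15, 2·1+1·4=6≤13, objective 34.
(s,t)=(0,4): 3·0+3·4=12≤15, 2·0+1·4=4≤13, objective 28.
Maximum is 35 at (s,t)=(0,5).

35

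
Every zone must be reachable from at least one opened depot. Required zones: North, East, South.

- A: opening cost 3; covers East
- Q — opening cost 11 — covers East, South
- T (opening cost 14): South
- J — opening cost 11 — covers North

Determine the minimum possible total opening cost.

The greedy cost-per-new-zone heuristic would pick A, Q, and J for 25, but a cheaper cover exists.
Choose Q and J: together they cover North, East, South — every zone.
Total opening cost: 11 + 11 = 22.
No cover costs less than 22.

22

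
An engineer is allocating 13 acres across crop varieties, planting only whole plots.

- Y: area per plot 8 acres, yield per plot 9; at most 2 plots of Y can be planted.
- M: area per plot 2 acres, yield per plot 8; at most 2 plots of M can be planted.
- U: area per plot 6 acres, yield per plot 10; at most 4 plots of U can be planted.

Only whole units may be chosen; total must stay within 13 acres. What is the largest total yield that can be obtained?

1×Y and 2×M: area 12 ≤ 13, yield 1·9 + 2·8 = 25.
2×M and 1×U: area 10 ≤ 13, yield 2·8 + 1·10 = 26.
Best is 26.

26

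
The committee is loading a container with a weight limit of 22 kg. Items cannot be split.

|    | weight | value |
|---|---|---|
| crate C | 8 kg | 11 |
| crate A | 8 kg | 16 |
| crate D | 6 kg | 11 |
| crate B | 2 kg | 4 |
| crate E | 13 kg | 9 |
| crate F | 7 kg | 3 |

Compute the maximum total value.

38

crate A + crate D + crate B: weight 8 + 6 + 2 = 16 ≤ 22, value 16 + 11 + 4 = 31.
crate C + crate A + crate B: weight 8 + 8 + 2 = 18 ≤ 22, value 11 + 16 + 4 = 31.
crate C + crate A + crate D: weight 8 + 8 + 6 = 22 ≤ 22, value 11 + 16 + 11 = 38.
Best is crate C, crate A, and crate D with total value 38.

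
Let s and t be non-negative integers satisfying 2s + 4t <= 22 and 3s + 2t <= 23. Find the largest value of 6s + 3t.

Relaxing integrality, the LP optimum is 46.00 at (s,t) = (7.67, 0), which is not an integer point.
(s,t)=(7,1): 2·7+4·1=18≤22, 3·7+2·1=23≤23, objective 45.
(s,t)=(6,2): 2·6+4·2=20≤22, 3·6+2·2=22≤23, objective 42.
(s,t)=(7,0): 2·7+4·0=14≤22, 3·7+2·0=21≤23, objective 42.
(s,t)=(6,1): 2·6+4·1=16≤22, 3·6+2·1=20≤23, objective 39.
The best lattice point is (7,1), giving 45.

45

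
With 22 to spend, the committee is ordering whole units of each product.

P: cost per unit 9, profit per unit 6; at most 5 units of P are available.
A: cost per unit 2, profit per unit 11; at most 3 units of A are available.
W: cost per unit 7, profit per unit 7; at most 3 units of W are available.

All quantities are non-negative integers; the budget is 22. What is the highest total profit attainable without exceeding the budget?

47

1×P, 3×A, and 1×W: cost 22 ≤ 22, profit 1·6 + 3·11 + 1·7 = 46.
3×A and 2×W: cost 20 ≤ 22, profit 3·11 + 2·7 = 47.
Best is 47.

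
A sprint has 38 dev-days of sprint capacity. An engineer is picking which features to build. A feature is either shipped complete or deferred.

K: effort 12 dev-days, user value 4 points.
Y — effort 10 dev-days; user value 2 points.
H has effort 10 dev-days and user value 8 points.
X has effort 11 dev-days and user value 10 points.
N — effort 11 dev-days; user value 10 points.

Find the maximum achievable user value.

Take H, X, and N: effort 10 + 11 + 11 = 32 ≤ 38, user value 8 + 10 + 10 = 28.
No other feasible combination does better.

28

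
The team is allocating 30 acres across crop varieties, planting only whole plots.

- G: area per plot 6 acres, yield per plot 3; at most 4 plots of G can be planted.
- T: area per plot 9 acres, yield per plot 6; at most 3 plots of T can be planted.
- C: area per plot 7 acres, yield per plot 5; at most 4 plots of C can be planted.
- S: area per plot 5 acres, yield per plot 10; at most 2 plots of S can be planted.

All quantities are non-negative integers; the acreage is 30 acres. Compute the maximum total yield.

33

2×T and 2×S: area 28 ≤ 30, yield 2·6 + 2·10 = 32.
1×G, 2×C, and 2×S: area 30 ≤ 30, yield 1·3 + 2·5 + 2·10 = 33.
Best is 33.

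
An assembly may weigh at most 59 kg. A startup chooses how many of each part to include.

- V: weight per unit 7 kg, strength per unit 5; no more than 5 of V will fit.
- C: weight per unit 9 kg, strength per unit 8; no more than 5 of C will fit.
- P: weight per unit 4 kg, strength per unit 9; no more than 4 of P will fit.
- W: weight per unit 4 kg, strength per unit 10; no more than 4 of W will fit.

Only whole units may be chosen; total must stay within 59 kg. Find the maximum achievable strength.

This is a bounded integer knapsack.
W has the best ratio (10/4); taking only W gives at most 4×10 = 40 (stopped by the supply cap of 4).
Mixing does better — 3×C, 4×P, and 4×W: weight 59 ≤ 59, strength 3·8 + 4·9 + 4·10 = 100.

100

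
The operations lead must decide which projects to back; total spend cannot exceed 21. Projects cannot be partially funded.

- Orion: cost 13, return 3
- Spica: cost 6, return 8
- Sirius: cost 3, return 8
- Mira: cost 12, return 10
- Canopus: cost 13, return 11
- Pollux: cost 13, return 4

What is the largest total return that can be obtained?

This is an integer program with binary decision variables.
Allowing fractional choices, the relaxed optimum would be about 26.2, but projects are indivisible.
Spica + Sirius + Mira: cost 6 + 3 + 12 = 21 ≤ 21, return 8 + 8 + 10 = 26.
Sirius + Canopus: cost 3 + 13 = 16 ≤ 21, return 8 + 11 = 19.
Spica + Canopus: cost 6 + 13 = 19 ≤ 21, return 8 + 11 = 19.
Best is Spica, Sirius, and Mira with total return 26.

26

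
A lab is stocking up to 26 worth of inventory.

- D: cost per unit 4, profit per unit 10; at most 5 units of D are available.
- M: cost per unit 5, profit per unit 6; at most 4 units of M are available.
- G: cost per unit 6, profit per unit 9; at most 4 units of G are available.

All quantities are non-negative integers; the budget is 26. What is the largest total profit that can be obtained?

59

This is a bounded integer knapsack.
D has the best ratio (10/4); taking only D gives at most 5×10 = 50 (stopped by the supply cap of 5).
Mixing does better — 5×D and 1×G: cost 26 ≤ 26, profit 5·10 + 1·9 = 59.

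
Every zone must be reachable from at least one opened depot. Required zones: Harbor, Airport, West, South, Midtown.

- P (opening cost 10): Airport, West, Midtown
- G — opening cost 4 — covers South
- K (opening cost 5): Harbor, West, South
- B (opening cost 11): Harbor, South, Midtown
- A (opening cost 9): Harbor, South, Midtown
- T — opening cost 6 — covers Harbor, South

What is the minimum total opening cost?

15

Choose P and K: together they cover Harbor, Airport, West, South, Midtown — every zone.
Total opening cost: 10 + 5 = 15.
No cover costs less than 15.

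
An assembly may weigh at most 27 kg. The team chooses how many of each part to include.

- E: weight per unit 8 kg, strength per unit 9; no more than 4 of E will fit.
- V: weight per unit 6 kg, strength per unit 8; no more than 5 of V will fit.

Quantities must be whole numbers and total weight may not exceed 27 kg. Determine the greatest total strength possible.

33

4×V: weight 24 ≤ 27, strength 4·8 = 32.
1×E and 3×V: weight 26 ≤ 27, strength 1·9 + 3·8 = 33.
Best is 33.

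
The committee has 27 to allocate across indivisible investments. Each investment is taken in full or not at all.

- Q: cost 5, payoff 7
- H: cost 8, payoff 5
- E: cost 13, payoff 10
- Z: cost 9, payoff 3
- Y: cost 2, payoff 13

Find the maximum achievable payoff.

30

This is an integer program with binary decision variables.
Allowing fractional choices, the relaxed optimum would be about 34.4, but investments are indivisible.
Q + E + Y: cost 5 + 13 + 2 = 20 ≤ 27, payoff 7 + 10 + 13 = 30.
H + E + Y: cost 8 + 13 + 2 = 23 ≤ 27, payoff 5 + 10 + 13 = 28.
Best is Q, E, and Y with total payoff 30.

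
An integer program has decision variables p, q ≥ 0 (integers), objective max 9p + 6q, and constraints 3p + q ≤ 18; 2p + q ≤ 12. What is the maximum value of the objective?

(p,q)=(0,12): 3·0+1·12=12≤18, 2·0+1·12=12≤12, objective 72.
(p,q)=(0,11): 3·0+1·11=11≤18, 2·0+1·11=11≤12, objective 66.
No feasible integer point exceeds 72.

72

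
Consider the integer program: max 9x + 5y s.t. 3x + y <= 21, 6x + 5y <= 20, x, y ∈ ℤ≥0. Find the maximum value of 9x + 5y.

27

The continuous relaxation peaks at (3.33, 0) with value 30.00; rounding to a feasible lattice point costs some objective.
(x,y)=(3,0): 3·3+1·0=9≤21, 6·3+5·0=18≤20, objective 27.
(x,y)=(2,1): 3·2+1·1=7≤21, 6·2+5·1=17≤20, objective 23.
(x,y)=(2,0): 3·2+1·0=6≤21, 6·2+5·0=12≤20, objective 18.
Maximum is 27 at (x,y)=(3,0).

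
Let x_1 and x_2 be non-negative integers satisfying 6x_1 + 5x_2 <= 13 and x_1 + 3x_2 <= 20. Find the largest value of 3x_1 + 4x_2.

8

(x_1,x_2)=(0,2): 6·0+5·2=10≤13, 1·0+3·2=6≤20, objective 8.
(x_1,x_2)=(1,1): 6·1+5·1=11≤13, 1·1+3·1=4≤20, objective 7.
(x_1,x_2)=(0,1): 6·0+5·1=5≤13, 1·0+3·1=3≤20, objective 4.
Maximum is 8 at (x_1,x_2)=(0,2).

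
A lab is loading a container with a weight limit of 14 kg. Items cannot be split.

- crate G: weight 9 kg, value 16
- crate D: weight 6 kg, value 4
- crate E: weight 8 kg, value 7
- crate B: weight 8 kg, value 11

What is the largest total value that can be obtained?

16

Treat it as a binary knapsack problem.
crate G: weight 9 ≤ 14, value 16.
crate B: weight 8 ≤ 14, value 11.
crate D + crate B: weight 6 + 8 = 14 ≤ 14, value 4 + 11 = 15.
Best is crate G with total value 16.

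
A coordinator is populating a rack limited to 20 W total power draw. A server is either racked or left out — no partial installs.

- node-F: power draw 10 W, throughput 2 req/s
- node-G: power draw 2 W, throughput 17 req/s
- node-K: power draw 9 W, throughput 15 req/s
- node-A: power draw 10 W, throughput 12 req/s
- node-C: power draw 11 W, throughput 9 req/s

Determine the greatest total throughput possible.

32

This is a 0-1 knapsack instance.
Allowing fractional choices, the relaxed optimum would be about 42.8, but servers are indivisible.
node-G + node-A: power draw 2 + 10 = 12 ≤ 20, throughput 17 + 12 = 29.
node-K + node-A: power draw 9 + 10 = 19 ≤ 20, throughput 15 + 12 = 27.
node-G + node-K: power draw 2 + 9 = 11 ≤ 20, throughput 17 + 15 = 32.
Best is node-G and node-K with total throughput 32.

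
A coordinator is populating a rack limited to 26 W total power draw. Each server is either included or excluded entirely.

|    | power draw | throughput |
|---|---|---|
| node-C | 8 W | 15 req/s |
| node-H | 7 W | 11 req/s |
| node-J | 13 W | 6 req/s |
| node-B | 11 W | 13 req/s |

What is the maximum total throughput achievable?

This is an integer program with binary decision variables.
Take node-C, node-H, and node-B: power draw 8 + 7 + 11 = 26 ≤ 26, throughput 15 + 11 + 13 = 39.
No other feasible combination does better.

39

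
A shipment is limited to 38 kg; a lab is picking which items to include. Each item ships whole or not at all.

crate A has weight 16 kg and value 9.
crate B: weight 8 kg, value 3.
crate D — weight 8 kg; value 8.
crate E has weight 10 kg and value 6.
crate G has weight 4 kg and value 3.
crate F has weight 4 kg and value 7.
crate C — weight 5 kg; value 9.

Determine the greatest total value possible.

36

Allowing fractional choices, the relaxed optimum would be about 36.9, but items are indivisible.
crate D + crate E + crate G + crate F + crate C: weight 8 + 10 + 4 + 4 + 5 = 31 ≤ 38, value 8 + 6 + 3 + 7 + 9 = 33.
crate A + crate D + crate F + crate C: weight 16 + 8 + 4 + 5 = 33 ≤ 38, value 9 + 8 + 7 + 9 = 33.
crate A + crate D + crate G + crate F + crate C: weight 16 + 8 + 4 + 4 + 5 = 37 ≤ 38, value 9 + 8 + 3 + 7 + 9 = 36.
Best is crate A, crate D, crate G, crate F, and crate C with total value 36.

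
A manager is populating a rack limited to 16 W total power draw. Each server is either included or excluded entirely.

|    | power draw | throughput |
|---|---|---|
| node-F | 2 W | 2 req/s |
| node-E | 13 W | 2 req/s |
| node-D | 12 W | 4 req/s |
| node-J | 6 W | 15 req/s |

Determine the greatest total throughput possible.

17

node-F + node-J: power draw 2 + 6 = 8 ≤ 16, throughput 2 + 15 = 17.
node-J: power draw 6 ≤ 16, throughput 15.
node-F + node-D: power draw 2 + 12 = 14 ≤ 16, throughput 2 + 4 = 6.
Best is node-F and node-J with total throughput 17.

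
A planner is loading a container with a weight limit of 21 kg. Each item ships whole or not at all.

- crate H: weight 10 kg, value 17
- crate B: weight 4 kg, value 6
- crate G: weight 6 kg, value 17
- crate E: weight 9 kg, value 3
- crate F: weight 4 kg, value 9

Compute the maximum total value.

43

crate H + crate G: weight 10 + 6 = 16 ≤ 21, value 17 + 17 = 34.
crate H + crate G + crate F: weight 10 + 6 + 4 = 20 ≤ 21, value 17 + 17 + 9 = 43.
crate H + crate B + crate G: weight 10 + 4 + 6 = 20 ≤ 21, value 17 + 6 + 17 = 40.
Best is crate H, crate G, and crate F with total value 43.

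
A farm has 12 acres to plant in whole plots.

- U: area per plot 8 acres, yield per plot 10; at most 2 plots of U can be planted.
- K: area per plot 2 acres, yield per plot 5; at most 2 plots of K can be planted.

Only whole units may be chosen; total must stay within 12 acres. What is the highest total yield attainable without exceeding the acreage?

K has the best ratio (5/2); taking only K gives at most 2×5 = 10 (stopped by the supply cap of 2).
Mixing does better — 1×U and 2×K: area 12 ≤ 12, yield 1·10 + 2·5 = 20.

20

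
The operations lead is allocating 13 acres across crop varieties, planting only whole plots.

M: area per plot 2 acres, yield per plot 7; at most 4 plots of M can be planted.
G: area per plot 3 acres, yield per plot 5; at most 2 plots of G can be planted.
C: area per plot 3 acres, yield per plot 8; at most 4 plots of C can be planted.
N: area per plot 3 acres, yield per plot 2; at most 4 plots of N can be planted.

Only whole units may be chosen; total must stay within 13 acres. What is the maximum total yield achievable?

M has the best ratio (7/2); taking only M gives at most 4×7 = 28 (stopped by the supply cap of 4).
Mixing does better — 2×M and 3×C: area 13 ≤ 13, yield 2·7 + 3·8 = 38.

38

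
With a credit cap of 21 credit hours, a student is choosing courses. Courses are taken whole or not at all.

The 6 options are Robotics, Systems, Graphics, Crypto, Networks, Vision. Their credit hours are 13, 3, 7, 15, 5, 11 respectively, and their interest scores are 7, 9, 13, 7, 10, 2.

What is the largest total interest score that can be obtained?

32

Robotics + Systems + Networks: credit hours 13 + 3 + 5 = 21 ≤ 21, interest score 7 + 9 + 10 = 26.
Systems + Graphics + Vision: credit hours 3 + 7 + 11 = 21 ≤ 21, interest score 9 + 13 + 2 = 24.
Systems + Graphics + Networks: credit hours 3 + 7 + 5 = 15 ≤ 21, interest score 9 + 13 + 10 = 32.
Best is Systems, Graphics, and Networks with total interest score 32.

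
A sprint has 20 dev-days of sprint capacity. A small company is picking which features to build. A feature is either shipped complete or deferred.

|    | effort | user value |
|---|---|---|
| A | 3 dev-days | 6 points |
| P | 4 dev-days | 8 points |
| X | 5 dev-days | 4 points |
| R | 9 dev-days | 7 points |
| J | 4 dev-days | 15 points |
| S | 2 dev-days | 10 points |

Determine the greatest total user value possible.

Take A, P, X, J, and S: effort 3 + 4 + 5 + 4 + 2 = 18 ≤ 20, user value 6 + 8 + 4 + 15 + 10 = 43.
No other feasible combination does better.

43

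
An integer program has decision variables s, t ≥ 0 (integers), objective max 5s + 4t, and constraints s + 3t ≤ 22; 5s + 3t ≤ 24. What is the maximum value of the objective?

The continuous relaxation peaks at (0.5, 7.17) with value 31.17; rounding to a feasible lattice point costs some objective.
(s,t)=(1,6): 1·1+3·6=19≤22, 5·1+3·6=23≤24, objective 29.
(s,t)=(0,7): 1·0+3·7=21≤22, 5·0+3·7=21≤24, objective 28.
(s,t)=(1,5): 1·1+3·5=16≤22, 5·1+3·5=20≤24, objective 25.
Maximum is 29 at (s,t)=(1,6).

29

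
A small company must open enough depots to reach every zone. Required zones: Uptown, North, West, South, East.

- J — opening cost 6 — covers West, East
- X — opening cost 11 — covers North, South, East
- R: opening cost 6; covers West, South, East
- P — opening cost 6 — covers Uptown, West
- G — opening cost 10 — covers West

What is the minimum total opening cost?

The greedy cost-per-new-zone heuristic would pick R, P, and X for 23, but a cheaper cover exists.
Choose X and P: together they cover Uptown, North, West, South, East — every zone.
Total opening cost: 11 + 6 = 17.
No cover costs less than 17.

17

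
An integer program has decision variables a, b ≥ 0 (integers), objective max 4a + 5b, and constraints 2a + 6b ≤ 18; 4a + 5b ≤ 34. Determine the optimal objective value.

32

(a,b)=(8,0) is feasible, giving 32.
(a,b)=(7,0) is feasible, giving 28.
No feasible integer point exceeds 32.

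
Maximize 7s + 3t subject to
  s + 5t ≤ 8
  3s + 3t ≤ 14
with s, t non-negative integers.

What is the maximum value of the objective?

Relaxing integrality, the LP optimum is 32.67 at (s,t) = (4.67, 0), which is not an integer point.
(s,t)=(4,0): 1·4+5·0=4≤8, 3·4+3·0=12≤14, objective 28.
(s,t)=(3,1): 1·3+5·1=8≤8, 3·3+3·1=12≤14, objective 24.
(s,t)=(3,0): 1·3+5·0=3≤8, 3·3+3·0=9≤14, objective 21.
Maximum is 28 at (s,t)=(4,0).

28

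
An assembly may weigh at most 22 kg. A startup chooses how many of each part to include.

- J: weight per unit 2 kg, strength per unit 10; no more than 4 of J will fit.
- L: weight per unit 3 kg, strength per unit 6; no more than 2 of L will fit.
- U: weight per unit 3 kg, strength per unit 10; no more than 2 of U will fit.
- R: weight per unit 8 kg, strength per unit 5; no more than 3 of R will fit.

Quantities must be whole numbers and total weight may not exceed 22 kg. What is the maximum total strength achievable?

J has the best ratio (10/2); taking only J gives at most 4×10 = 40 (stopped by the supply cap of 4).
Mixing does better — 4×J, 2×L, and 2×U: weight 20 ≤ 22, strength 4·10 + 2·6 + 2·10 = 72.

72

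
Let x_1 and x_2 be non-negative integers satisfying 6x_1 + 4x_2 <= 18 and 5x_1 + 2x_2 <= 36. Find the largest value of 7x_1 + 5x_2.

The continuous relaxation peaks at (0, 4.5) with value 22.50; rounding to a feasible lattice point costs some objective.
(x_1,x_2)=(1,3): 6·1+4·3=18≤18, 5·1+2·3=11≤36, objective 22.
(x_1,x_2)=(0,4): 6·0+4·4=16≤18, 5·0+2·4=8≤36, objective 20.
The best lattice point is (1,3), giving 22.

22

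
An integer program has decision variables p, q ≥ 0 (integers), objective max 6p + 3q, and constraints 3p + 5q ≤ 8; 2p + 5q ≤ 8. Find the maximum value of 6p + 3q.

(p,q)=(2,0) is feasible, giving 12.
(p,q)=(1,1) is feasible, giving 9.
(p,q)=(1,0) is feasible, giving 6.
Maximum is 12 at (p,q)=(2,0).

12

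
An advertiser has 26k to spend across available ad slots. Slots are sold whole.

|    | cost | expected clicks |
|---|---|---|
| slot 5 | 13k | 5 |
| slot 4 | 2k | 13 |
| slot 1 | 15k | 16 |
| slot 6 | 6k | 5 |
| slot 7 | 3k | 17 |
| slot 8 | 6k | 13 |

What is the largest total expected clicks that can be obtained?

59

This is an integer program with binary decision variables.
slot 4 + slot 1 + slot 7 + slot 8: cost 2 + 15 + 3 + 6 = 26 ≤ 26, expected clicks 13 + 16 + 17 + 13 = 59.
slot 4 + slot 1 + slot 6 + slot 7: cost 2 + 15 + 6 + 3 = 26 ≤ 26, expected clicks 13 + 16 + 5 + 17 = 51.
slot 4 + slot 6 + slot 7 + slot 8: cost 2 + 6 + 3 + 6 = 17 ≤ 26, expected clicks 13 + 5 + 17 + 13 = 48.
Best is slot 4, slot 1, slot 7, and slot 8 with total expected clicks 59.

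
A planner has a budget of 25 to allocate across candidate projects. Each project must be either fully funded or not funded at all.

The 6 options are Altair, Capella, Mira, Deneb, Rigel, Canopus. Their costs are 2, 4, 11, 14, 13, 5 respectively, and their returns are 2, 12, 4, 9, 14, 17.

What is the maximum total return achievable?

45

This is a 0-1 knapsack instance.
Allowing fractional choices, the relaxed optimum would be about 45.6, but projects are indivisible.
Altair + Capella + Deneb + Canopus: cost 2 + 4 + 14 + 5 = 25 ≤ 25, return 2 + 12 + 9 + 17 = 40.
Capella + Rigel + Canopus: cost 4 + 13 + 5 = 22 ≤ 25, return 12 + 14 + 17 = 43.
Altair + Capella + Rigel + Canopus: cost 2 + 4 + 13 + 5 = 24 ≤ 25, return 2 + 12 + 14 + 17 = 45.
Best is Altair, Capella, Rigel, and Canopus with total return 45.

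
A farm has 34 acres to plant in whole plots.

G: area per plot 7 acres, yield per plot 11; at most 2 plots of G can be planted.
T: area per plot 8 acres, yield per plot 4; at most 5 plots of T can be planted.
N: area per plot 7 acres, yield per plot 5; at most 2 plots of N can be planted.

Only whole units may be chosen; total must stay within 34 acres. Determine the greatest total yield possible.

This is a bounded integer knapsack.
G has the best ratio (11/7); taking only G gives at most 2×11 = 22 (stopped by the supply cap of 2).
Mixing does better — 2×G and 2×N: area 28 ≤ 34, yield 2·11 + 2·5 = 32.

32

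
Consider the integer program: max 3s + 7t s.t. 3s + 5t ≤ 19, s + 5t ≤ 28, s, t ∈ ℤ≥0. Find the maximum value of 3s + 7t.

Relaxing integrality, the LP optimum is 26.60 at (s,t) = (0, 3.8), which is not an integer point.
(s,t)=(1,3): 3·1+5·3=18≤19, 1·1+5·3=16≤28, objective 24.
(s,t)=(0,3): 3·0+5·3=15≤19, 1·0+5·3=15≤28, objective 21.
Maximum is 24 at (s,t)=(1,3).

24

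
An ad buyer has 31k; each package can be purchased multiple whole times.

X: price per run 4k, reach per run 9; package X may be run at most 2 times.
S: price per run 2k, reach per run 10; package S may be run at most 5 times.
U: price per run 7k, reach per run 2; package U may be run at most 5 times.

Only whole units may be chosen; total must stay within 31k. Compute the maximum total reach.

70

Take 2×X, 5×S, and 1×U: price 25 ≤ 31, reach 2·9 + 5·10 + 1·2 = 70.
S has the best ratio (10/2) and is taken to its limit of 5; remaining capacity is filled optimally with the others.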